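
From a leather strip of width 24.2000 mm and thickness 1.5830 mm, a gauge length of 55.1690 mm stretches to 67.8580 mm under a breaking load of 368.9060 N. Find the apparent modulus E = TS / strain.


TS = F / (w * t) = 368.9060 / (24.2000 * 1.5830) = 9.6298 N/mm^2
strain = (Lf - L0) / L0 = (67.8580 - 55.1690) / 55.1690 = 0.2300
E = TS / strain = 9.6298 / 0.2300 = 41.8685 N/mm^2


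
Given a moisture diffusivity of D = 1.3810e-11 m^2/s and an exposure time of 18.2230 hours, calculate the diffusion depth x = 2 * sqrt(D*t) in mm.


t = 18.2230 hr * 3600 = 65602.8000 s
D * t = 1.3810e-11 * 65602.8000 = 9.0597e-07
x = 2 * sqrt(D*t) = 2 * sqrt(9.0597e-07) = 0.00190365 m = 1.9037 mm


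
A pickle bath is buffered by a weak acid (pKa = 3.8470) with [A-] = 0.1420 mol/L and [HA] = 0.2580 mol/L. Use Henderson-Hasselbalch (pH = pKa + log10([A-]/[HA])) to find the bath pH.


ratio = [A-] / [HA] = 0.1420 / 0.2580 = 0.5504
log10(ratio) = -0.2593
pH = pKa + log10(ratio) = 3.8470 - 0.2593 = 3.5877


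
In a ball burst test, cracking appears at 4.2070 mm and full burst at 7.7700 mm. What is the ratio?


Formula: Ratio = crack / burst
Substituting: Ratio = 4.2070 / 7.7700
Result: 0.5414


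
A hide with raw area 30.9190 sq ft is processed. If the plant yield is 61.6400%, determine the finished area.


Formula: finished = raw * yield / 100
Substituting: finished = 30.9190 * 61.6400 / 100
Result: 19.0585 sq ft


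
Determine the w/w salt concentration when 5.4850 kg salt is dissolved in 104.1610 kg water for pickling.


Formula: Conc = salt / (water + salt) * 100
Substituting: Conc = 5.4850 / (104.1610 + 5.4850) * 100
Result: 5.0025 %


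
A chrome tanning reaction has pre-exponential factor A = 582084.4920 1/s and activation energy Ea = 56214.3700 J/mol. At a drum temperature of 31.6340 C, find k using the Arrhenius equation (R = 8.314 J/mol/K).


T_K = T_C + 273.15 = 31.6340 + 273.15 = 304.7840 K
exponent = -Ea / (R * T_K) = -56214.3700 / (8.314 * 304.7840) = -22.1843
k = A * exp(exponent) = 582084.4920 * exp(-22.1843) = 1.3505e-04 1/s


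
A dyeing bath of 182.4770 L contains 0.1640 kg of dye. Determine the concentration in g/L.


Formula: Conc = dye_mass(kg) / volume(L) * 1000
Substituting: Conc = 0.1640 / 182.4770 * 1000
Result: 0.8987 g/L


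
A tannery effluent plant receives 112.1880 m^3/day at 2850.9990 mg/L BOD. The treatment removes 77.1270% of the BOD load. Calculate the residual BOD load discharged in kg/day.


Load_in = volume * conc / 1000 = 112.1880 * 2850.9990 / 1000 = 319.8479 kg/day
Removed = Load_in * eff / 100 = 319.8479 * 77.1270 / 100 = 246.6891 kg/day
Load_out = Load_in - Removed = 319.8479 - 246.6891 = 73.1588 kg/day


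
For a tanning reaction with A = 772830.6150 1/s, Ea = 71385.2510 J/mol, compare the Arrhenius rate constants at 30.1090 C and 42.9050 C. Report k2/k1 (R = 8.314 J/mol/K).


T1 = 30.1090 + 273.15 = 303.2590 K; T2 = 42.9050 + 273.15 = 316.0550 K
k1 = A * exp(-Ea/(R*T1)) = 772830.6150 * exp(-71385.2510/(8.314*303.2590)) = 3.9078e-07 1/s
k2 = A * exp(-Ea/(R*T2)) = 772830.6150 * exp(-71385.2510/(8.314*316.0550)) = 1.2296e-06 1/s
k2/k1 = 1.2296e-06 / 3.9078e-07 = 3.1465


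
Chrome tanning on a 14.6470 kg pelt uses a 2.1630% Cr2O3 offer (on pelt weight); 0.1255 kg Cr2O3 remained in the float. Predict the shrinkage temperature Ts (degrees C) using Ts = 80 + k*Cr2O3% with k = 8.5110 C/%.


Offered = pelt * offer_pct / 100 = 14.6470 * 2.1630 / 100 = 0.3168 kg
Uptake = offered - residual = 0.3168 - 0.1255 = 0.1913 kg
Cr2O3% on pelt = uptake / pelt * 100 = 0.1913 / 14.6470 * 100 = 1.3062 %
Ts = 80 + k * Cr2O3% = 80 + 8.5110 * 1.3062 = 91.1168 C


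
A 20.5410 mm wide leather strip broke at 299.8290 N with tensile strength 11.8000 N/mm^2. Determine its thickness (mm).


Formula: t = F / (TS * w)
Substituting: t = 299.8290 / (11.8000 * 20.5410)
Result: 1.2370 mm


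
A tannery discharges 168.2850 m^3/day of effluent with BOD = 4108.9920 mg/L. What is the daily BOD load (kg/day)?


Formula: BOD_load = volume * conc / 1000
Substituting: BOD_load = 168.2850 * 4108.9920 / 1000
Result: 691.4817 kg/day


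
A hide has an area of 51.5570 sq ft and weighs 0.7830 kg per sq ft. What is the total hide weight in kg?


Formula: Weight = area * weight_per_sqft
Substituting: Weight = 51.5570 * 0.7830
Result: 40.3691 kg


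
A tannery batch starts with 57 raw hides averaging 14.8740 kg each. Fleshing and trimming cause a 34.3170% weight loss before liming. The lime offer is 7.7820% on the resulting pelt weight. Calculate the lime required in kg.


Total_raw = N * avg_wt = 57 * 14.8740 = 847.8180 kg
Substrate = Total_raw * (1 - loss/100) = 847.8180 * (1 - 34.3170/100) = 556.8723 kg
Lime = Substrate * pct / 100 = 556.8723 * 7.7820 / 100 = 43.3358 kg


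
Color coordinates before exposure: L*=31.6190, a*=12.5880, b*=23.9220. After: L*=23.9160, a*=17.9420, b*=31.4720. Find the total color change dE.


dL = -7.7030, da = 5.3540, db = 7.5500
dE = sqrt((-7.7030)^2 + 5.3540^2 + 7.5500^2) = 12.0418


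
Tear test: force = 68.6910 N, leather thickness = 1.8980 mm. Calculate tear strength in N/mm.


Formula: Tear strength = force / thickness
Substituting: Tear strength = 68.6910 / 1.8980
Result: 36.1913 N/mm


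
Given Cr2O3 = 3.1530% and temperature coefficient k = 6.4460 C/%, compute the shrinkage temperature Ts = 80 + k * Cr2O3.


Formula: Ts = 80 + k * Cr2O3
Substituting: Ts = 80 + 6.4460 * 3.1530
Result: 100.3242 C


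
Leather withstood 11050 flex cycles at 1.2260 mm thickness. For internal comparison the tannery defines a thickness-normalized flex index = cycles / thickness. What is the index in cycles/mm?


Formula: Index = cycles / thickness
Substituting: Index = 11050 / 1.2260
Result: 9013.0506 cycles/mm


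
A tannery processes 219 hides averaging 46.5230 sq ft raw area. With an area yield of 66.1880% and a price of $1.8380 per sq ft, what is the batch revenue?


Raw_total = N * avg_area = 219 * 46.5230 = 10188.5370 sq ft
Finished = Raw_total * yield / 100 = 10188.5370 * 66.1880 / 100 = 6743.5889 sq ft
Value = Finished * price = 6743.5889 * 1.8380 = 12394.7163 $


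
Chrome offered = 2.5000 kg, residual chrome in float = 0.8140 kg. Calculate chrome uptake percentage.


Formula: Uptake = (offered - residual) / offered * 100
Substituting: Uptake = (2.5000 - 0.8140) / 2.5000 * 100
Result: 67.4400 %


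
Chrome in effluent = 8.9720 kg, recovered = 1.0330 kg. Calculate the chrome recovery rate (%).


Formula: Recovery = recovered / input * 100
Substituting: Recovery = 1.0330 / 8.9720 * 100
Result: 11.5136 %


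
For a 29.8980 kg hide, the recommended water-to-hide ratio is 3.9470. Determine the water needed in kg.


Formula: Water = hide_weight * ratio
Substituting: Water = 29.8980 * 3.9470
Result: 118.0074 kg


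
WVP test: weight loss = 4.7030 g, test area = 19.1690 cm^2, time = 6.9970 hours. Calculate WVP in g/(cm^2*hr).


Formula: WVP = loss / (area * time)
Substituting: WVP = 4.7030 / (19.1690 * 6.9970)
Result: 0.0350642 g/(cm^2*hr)


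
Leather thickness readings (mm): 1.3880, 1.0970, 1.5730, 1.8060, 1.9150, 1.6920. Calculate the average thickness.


Formula: Average = sum / n
Substituting: Average = 9.4710 / 6
Result: 1.5785 mm


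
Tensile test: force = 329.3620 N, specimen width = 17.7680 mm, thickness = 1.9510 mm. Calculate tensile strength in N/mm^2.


Formula: TS = force / (width * thickness)
Substituting: TS = 329.3620 / (17.7680 * 1.9510)
Result: 9.5012 N/mm^2


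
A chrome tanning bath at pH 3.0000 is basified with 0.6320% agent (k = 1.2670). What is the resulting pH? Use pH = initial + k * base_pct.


Formula: pH_final = pH_initial + k * base_pct
Substituting: pH_final = 3.0000 + 1.2670 * 0.6320
Result: 3.8007


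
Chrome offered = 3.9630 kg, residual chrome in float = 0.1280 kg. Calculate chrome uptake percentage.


Formula: Uptake = (offered - residual) / offered * 100
Substituting: Uptake = (3.9630 - 0.1280) / 3.9630 * 100
Result: 96.7701 %


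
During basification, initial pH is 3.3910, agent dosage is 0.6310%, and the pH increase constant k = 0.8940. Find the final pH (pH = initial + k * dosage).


Formula: pH_final = pH_initial + k * base_pct
Substituting: pH_final = 3.3910 + 0.8940 * 0.6310
Result: 3.9551


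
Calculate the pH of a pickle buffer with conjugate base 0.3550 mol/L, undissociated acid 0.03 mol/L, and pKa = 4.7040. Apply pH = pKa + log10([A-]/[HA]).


ratio = [A-] / [HA] = 0.3550 / 0.03 = 11.8333
log10(ratio) = 1.0731
pH = pKa + log10(ratio) = 4.7040 + 1.0731 = 5.7771


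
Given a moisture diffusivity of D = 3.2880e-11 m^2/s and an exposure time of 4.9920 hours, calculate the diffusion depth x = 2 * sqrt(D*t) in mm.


t = 4.9920 hr * 3600 = 17971.2000 s
D * t = 3.2880e-11 * 17971.2000 = 5.9089e-07
x = 2 * sqrt(D*t) = 2 * sqrt(5.9089e-07) = 0.00153739 m = 1.5374 mm


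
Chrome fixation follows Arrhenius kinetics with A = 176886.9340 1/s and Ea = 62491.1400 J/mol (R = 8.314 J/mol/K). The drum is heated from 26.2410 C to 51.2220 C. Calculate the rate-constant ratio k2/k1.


T1 = 26.2410 + 273.15 = 299.3910 K; T2 = 51.2220 + 273.15 = 324.3720 K
k1 = A * exp(-Ea/(R*T1)) = 176886.9340 * exp(-62491.1400/(8.314*299.3910)) = 2.2105e-06 1/s
k2 = A * exp(-Ea/(R*T2)) = 176886.9340 * exp(-62491.1400/(8.314*324.3720)) = 1.5282e-05 1/s
k2/k1 = 1.5282e-05 / 2.2105e-06 = 6.9134


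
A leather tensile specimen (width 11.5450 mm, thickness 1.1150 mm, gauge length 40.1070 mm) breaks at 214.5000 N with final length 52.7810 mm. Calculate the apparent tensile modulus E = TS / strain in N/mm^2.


TS = F / (w * t) = 214.5000 / (11.5450 * 1.1150) = 16.6632 N/mm^2
strain = (Lf - L0) / L0 = (52.7810 - 40.1070) / 40.1070 = 0.3160
E = TS / strain = 16.6632 / 0.3160 = 52.7309 N/mm^2


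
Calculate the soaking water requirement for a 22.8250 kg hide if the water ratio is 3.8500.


Formula: Water = hide_weight * ratio
Substituting: Water = 22.8250 * 3.8500
Result: 87.8762 kg


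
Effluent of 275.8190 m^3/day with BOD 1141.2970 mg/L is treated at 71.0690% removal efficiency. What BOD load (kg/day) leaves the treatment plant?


Load_in = volume * conc / 1000 = 275.8190 * 1141.2970 / 1000 = 314.7914 kg/day
Removed = Load_in * eff / 100 = 314.7914 * 71.0690 / 100 = 223.7191 kg/day
Load_out = Load_in - Removed = 314.7914 - 223.7191 = 91.0723 kg/day


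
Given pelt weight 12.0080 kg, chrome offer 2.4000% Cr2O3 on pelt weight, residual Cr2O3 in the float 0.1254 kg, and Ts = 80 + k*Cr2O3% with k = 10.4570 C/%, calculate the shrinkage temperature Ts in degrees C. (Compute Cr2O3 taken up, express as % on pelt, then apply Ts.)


Offered = pelt * offer_pct / 100 = 12.0080 * 2.4000 / 100 = 0.2882 kg
Uptake = offered - residual = 0.2882 - 0.1254 = 0.1628 kg
Cr2O3% on pelt = uptake / pelt * 100 = 0.1628 / 12.0080 * 100 = 1.3557 %
Ts = 80 + k * Cr2O3% = 80 + 10.4570 * 1.3557 = 94.1765 C


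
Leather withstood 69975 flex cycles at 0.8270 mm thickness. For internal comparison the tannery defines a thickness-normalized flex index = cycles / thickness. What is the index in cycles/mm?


Formula: Index = cycles / thickness
Substituting: Index = 69975 / 0.8270
Result: 84613.0593 cycles/mm


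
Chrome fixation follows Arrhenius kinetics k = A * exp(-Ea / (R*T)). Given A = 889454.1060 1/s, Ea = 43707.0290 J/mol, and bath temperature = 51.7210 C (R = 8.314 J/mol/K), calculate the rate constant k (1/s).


T_K = T_C + 273.15 = 51.7210 + 273.15 = 324.8710 K
exponent = -Ea / (R * T_K) = -43707.0290 / (8.314 * 324.8710) = -16.1819
k = A * exp(exponent) = 889454.1060 * exp(-16.1819) = 0.0834451 1/s


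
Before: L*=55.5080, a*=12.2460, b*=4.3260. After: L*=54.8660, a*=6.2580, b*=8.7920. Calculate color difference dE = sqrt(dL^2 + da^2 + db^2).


dL = -0.6420, da = -5.9880, db = 4.4660
dE = sqrt((-0.6420)^2 + (-5.9880)^2 + 4.4660^2) = 7.4976


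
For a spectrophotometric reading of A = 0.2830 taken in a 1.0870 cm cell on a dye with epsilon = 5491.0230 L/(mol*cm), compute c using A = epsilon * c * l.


Formula: c = A / (epsilon * l)
Substituting: c = 0.2830 / (5491.0230 * 1.0870)
Result: 4.7414e-05 mol/L


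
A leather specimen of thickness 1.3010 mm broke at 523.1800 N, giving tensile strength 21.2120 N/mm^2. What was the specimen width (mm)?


Formula: w = F / (TS * t)
Substituting: w = 523.1800 / (21.2120 * 1.3010)
Result: 18.9580 mm


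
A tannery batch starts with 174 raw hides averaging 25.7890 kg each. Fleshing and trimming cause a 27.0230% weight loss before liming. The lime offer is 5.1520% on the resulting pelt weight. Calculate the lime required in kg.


Total_raw = N * avg_wt = 174 * 25.7890 = 4487.2860 kg
Substrate = Total_raw * (1 - loss/100) = 4487.2860 * (1 - 27.0230/100) = 3274.6867 kg
Lime = Substrate * pct / 100 = 3274.6867 * 5.1520 / 100 = 168.7119 kg


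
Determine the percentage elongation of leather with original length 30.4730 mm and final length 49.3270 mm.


Formula: Elongation = (Lf - L0) / L0 * 100
Substituting: Elongation = (49.3270 - 30.4730) / 30.4730 * 100
Result: 61.8712 %


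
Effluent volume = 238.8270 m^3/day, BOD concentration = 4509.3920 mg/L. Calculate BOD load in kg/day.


Formula: BOD_load = volume * conc / 1000
Substituting: BOD_load = 238.8270 * 4509.3920 / 1000
Result: 1076.9646 kg/day


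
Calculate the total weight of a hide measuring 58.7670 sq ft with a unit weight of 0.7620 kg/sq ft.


Formula: Weight = area * weight_per_sqft
Substituting: Weight = 58.7670 * 0.7620
Result: 44.7805 kg


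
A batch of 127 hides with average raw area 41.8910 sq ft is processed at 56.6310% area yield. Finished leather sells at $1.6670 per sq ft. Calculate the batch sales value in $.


Raw_total = N * avg_area = 127 * 41.8910 = 5320.1570 sq ft
Finished = Raw_total * yield / 100 = 5320.1570 * 56.6310 / 100 = 3012.8581 sq ft
Value = Finished * price = 3012.8581 * 1.6670 = 5022.4345 $


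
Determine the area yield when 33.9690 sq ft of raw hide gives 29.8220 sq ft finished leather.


Formula: Yield = finished / raw * 100
Substituting: Yield = 29.8220 / 33.9690 * 100
Result: 87.7918 %


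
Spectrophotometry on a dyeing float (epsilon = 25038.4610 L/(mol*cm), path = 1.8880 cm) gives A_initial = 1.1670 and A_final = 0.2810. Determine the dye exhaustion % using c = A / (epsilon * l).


c_initial = A_i / (epsilon * l) = 1.1670 / (25038.4610 * 1.8880) = 2.4687e-05 mol/L
c_final = A_f / (epsilon * l) = 0.2810 / (25038.4610 * 1.8880) = 5.9442e-06 mol/L
Exhaustion = (c_initial - c_final) / c_initial * 100 = (2.4687e-05 - 5.9442e-06) / 2.4687e-05 * 100 = 75.9212 %


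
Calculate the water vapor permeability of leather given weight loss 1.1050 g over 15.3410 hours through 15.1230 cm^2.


Formula: WVP = loss / (area * time)
Substituting: WVP = 1.1050 / (15.1230 * 15.3410)
Result: 0.00476289 g/(cm^2*hr)


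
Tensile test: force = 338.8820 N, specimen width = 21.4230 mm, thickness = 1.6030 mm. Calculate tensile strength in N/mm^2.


Formula: TS = force / (width * thickness)
Substituting: TS = 338.8820 / (21.4230 * 1.6030)
Result: 9.8681 N/mm^2


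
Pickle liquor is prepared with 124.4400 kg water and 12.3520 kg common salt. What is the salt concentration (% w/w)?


Formula: Conc = salt / (water + salt) * 100
Substituting: Conc = 12.3520 / (124.4400 + 12.3520) * 100
Result: 9.0298 %


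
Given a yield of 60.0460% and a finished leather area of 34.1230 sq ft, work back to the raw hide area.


Formula: raw = finished * 100 / yield
Substituting: raw = 34.1230 * 100 / 60.0460
Result: 56.8281 sq ft


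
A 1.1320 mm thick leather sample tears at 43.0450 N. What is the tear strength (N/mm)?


Formula: Tear strength = force / thickness
Substituting: Tear strength = 43.0450 / 1.1320
Result: 38.0256 N/mm


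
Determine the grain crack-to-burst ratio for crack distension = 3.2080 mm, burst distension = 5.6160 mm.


Formula: Ratio = crack / burst
Substituting: Ratio = 3.2080 / 5.6160
Result: 0.5712


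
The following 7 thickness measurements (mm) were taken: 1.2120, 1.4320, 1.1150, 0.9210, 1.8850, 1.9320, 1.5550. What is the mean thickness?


Formula: Average = sum / n
Substituting: Average = 10.0520 / 7
Result: 1.4360 mm


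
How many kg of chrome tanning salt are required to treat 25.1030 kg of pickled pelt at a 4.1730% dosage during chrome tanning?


Formula: Chrome = substrate * pct / 100
Substituting: Chrome = 25.1030 * 4.1730 / 100
Result: 1.0475 kg


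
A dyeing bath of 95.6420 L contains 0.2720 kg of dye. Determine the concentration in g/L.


Formula: Conc = dye_mass(kg) / volume(L) * 1000
Substituting: Conc = 0.2720 / 95.6420 * 1000
Result: 2.8439 g/L


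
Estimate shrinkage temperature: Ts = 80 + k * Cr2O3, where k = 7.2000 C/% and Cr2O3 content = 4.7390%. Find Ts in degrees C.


Formula: Ts = 80 + k * Cr2O3
Substituting: Ts = 80 + 7.2000 * 4.7390
Result: 114.1208 C


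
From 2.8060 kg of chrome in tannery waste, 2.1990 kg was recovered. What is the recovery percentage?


Formula: Recovery = recovered / input * 100
Substituting: Recovery = 2.1990 / 2.8060 * 100
Result: 78.3678 %


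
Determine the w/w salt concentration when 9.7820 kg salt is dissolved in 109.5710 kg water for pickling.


Formula: Conc = salt / (water + salt) * 100
Substituting: Conc = 9.7820 / (109.5710 + 9.7820) * 100
Result: 8.1959 %


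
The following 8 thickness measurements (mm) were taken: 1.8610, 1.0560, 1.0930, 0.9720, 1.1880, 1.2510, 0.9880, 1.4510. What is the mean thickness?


Formula: Average = sum / n
Substituting: Average = 9.8600 / 8
Result: 1.2325 mm


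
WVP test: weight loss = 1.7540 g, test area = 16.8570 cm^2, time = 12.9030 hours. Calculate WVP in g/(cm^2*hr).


Formula: WVP = loss / (area * time)
Substituting: WVP = 1.7540 / (16.8570 * 12.9030)
Result: 0.00806415 g/(cm^2*hr)


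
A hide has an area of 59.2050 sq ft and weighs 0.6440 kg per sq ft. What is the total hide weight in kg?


Formula: Weight = area * weight_per_sqft
Substituting: Weight = 59.2050 * 0.6440
Result: 38.1280 kg


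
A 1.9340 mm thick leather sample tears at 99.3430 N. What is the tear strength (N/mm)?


Formula: Tear strength = force / thickness
Substituting: Tear strength = 99.3430 / 1.9340
Result: 51.3666 N/mm


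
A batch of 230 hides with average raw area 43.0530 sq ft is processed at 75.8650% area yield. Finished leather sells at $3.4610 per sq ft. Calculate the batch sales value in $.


Raw_total = N * avg_area = 230 * 43.0530 = 9902.1900 sq ft
Finished = Raw_total * yield / 100 = 9902.1900 * 75.8650 / 100 = 7512.2964 sq ft
Value = Finished * price = 7512.2964 * 3.4610 = 26000.0580 $


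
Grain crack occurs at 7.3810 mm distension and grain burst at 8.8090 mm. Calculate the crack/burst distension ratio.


Formula: Ratio = crack / burst
Substituting: Ratio = 7.3810 / 8.8090
Result: 0.8379


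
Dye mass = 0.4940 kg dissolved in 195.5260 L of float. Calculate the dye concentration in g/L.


Formula: Conc = dye_mass(kg) / volume(L) * 1000
Substituting: Conc = 0.4940 / 195.5260 * 1000
Result: 2.5265 g/L


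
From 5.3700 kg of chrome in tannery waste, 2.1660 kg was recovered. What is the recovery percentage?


Formula: Recovery = recovered / input * 100
Substituting: Recovery = 2.1660 / 5.3700 * 100
Result: 40.3352 %


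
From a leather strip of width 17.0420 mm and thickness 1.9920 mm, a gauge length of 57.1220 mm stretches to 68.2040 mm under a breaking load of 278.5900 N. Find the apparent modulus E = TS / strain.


TS = F / (w * t) = 278.5900 / (17.0420 * 1.9920) = 8.2065 N/mm^2
strain = (Lf - L0) / L0 = (68.2040 - 57.1220) / 57.1220 = 0.1940
E = TS / strain = 8.2065 / 0.1940 = 42.3001 N/mm^2


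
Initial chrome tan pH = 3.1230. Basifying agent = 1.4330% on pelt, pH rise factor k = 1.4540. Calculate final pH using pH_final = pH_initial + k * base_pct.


Formula: pH_final = pH_initial + k * base_pct
Substituting: pH_final = 3.1230 + 1.4540 * 1.4330
Result: 5.2066


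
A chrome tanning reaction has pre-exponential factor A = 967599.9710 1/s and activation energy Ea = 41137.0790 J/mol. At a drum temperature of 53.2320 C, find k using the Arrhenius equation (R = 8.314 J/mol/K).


T_K = T_C + 273.15 = 53.2320 + 273.15 = 326.3820 K
exponent = -Ea / (R * T_K) = -41137.0790 / (8.314 * 326.3820) = -15.1599
k = A * exp(exponent) = 967599.9710 * exp(-15.1599) = 0.2522 1/s


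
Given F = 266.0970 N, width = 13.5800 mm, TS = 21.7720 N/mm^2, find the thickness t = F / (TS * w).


Formula: t = F / (TS * w)
Substituting: t = 266.0970 / (21.7720 * 13.5800)
Result: 0.9000 mm


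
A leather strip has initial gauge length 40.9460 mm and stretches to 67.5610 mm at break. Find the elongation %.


Formula: Elongation = (Lf - L0) / L0 * 100
Substituting: Elongation = (67.5610 - 40.9460) / 40.9460 * 100
Result: 65.0002 %


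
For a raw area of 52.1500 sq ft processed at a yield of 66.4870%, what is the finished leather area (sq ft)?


Formula: finished = raw * yield / 100
Substituting: finished = 52.1500 * 66.4870 / 100
Result: 34.6730 sq ft


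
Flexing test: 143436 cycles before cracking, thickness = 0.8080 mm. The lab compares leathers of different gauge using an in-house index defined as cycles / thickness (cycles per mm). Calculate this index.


Formula: Index = cycles / thickness
Substituting: Index = 143436 / 0.8080
Result: 177519.8020 cycles/mm


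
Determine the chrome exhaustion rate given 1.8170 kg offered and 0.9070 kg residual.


Formula: Uptake = (offered - residual) / offered * 100
Substituting: Uptake = (1.8170 - 0.9070) / 1.8170 * 100
Result: 50.0826 %


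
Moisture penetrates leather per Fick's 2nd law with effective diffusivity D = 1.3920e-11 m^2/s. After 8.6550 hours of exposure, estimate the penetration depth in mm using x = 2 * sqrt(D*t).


t = 8.6550 hr * 3600 = 31158.0000 s
D * t = 1.3920e-11 * 31158.0000 = 4.3372e-07
x = 2 * sqrt(D*t) = 2 * sqrt(4.3372e-07) = 0.00131715 m = 1.3171 mm


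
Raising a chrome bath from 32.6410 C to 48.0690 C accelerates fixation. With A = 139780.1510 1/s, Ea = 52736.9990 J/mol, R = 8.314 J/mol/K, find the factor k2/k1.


T1 = 32.6410 + 273.15 = 305.7910 K; T2 = 48.0690 + 273.15 = 321.2190 K
k1 = A * exp(-Ea/(R*T1)) = 139780.1510 * exp(-52736.9990/(8.314*305.7910)) = 1.3699e-04 1/s
k2 = A * exp(-Ea/(R*T2)) = 139780.1510 * exp(-52736.9990/(8.314*321.2190)) = 3.7100e-04 1/s
k2/k1 = 3.7100e-04 / 1.3699e-04 = 2.7082


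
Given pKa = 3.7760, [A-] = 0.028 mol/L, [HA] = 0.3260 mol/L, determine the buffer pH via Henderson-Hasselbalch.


ratio = [A-] / [HA] = 0.028 / 0.3260 = 0.0858896
log10(ratio) = -1.0661
pH = pKa + log10(ratio) = 3.7760 - 1.0661 = 2.7099


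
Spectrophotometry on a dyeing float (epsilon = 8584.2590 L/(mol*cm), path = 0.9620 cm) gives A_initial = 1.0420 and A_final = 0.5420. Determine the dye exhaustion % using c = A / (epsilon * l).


c_initial = A_i / (epsilon * l) = 1.0420 / (8584.2590 * 0.9620) = 1.2618e-04 mol/L
c_final = A_f / (epsilon * l) = 0.5420 / (8584.2590 * 0.9620) = 6.5633e-05 mol/L
Exhaustion = (c_initial - c_final) / c_initial * 100 = (1.2618e-04 - 6.5633e-05) / 1.2618e-04 * 100 = 47.9846 %


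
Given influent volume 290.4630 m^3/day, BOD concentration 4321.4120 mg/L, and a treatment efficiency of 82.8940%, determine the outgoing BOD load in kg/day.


Load_in = volume * conc / 1000 = 290.4630 * 4321.4120 / 1000 = 1255.2103 kg/day
Removed = Load_in * eff / 100 = 1255.2103 * 82.8940 / 100 = 1040.4940 kg/day
Load_out = Load_in - Removed = 1255.2103 - 1040.4940 = 214.7163 kg/day


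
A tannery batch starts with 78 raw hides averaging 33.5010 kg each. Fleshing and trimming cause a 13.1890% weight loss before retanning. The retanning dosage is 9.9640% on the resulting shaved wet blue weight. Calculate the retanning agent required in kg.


Total_raw = N * avg_wt = 78 * 33.5010 = 2613.0780 kg
Substrate = Total_raw * (1 - loss/100) = 2613.0780 * (1 - 13.1890/100) = 2268.4391 kg
Retan = Substrate * pct / 100 = 2268.4391 * 9.9640 / 100 = 226.0273 kg


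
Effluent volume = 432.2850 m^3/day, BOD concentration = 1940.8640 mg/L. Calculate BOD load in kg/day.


Formula: BOD_load = volume * conc / 1000
Substituting: BOD_load = 432.2850 * 1940.8640 / 1000
Result: 839.0064 kg/day


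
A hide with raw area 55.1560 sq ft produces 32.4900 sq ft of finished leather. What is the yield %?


Formula: Yield = finished / raw * 100
Substituting: Yield = 32.4900 / 55.1560 * 100
Result: 58.9056 %


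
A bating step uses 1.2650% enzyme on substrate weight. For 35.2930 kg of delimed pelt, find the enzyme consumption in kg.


Formula: Enzyme = substrate * pct / 100
Substituting: Enzyme = 35.2930 * 1.2650 / 100
Result: 0.4465 kg


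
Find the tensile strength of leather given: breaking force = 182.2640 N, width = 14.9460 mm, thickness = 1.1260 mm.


Formula: TS = force / (width * thickness)
Substituting: TS = 182.2640 / (14.9460 * 1.1260)
Result: 10.8302 N/mm^2


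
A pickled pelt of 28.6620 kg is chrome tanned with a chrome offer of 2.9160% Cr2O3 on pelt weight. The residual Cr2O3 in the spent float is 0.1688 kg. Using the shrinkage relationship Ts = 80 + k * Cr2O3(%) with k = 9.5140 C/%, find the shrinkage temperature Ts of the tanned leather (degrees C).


Offered = pelt * offer_pct / 100 = 28.6620 * 2.9160 / 100 = 0.8358 kg
Uptake = offered - residual = 0.8358 - 0.1688 = 0.6670 kg
Cr2O3% on pelt = uptake / pelt * 100 = 0.6670 / 28.6620 * 100 = 2.3271 %
Ts = 80 + k * Cr2O3% = 80 + 9.5140 * 2.3271 = 102.1397 C


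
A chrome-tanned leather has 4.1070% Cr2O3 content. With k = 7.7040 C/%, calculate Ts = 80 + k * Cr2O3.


Formula: Ts = 80 + k * Cr2O3
Substituting: Ts = 80 + 7.7040 * 4.1070
Result: 111.6403 C


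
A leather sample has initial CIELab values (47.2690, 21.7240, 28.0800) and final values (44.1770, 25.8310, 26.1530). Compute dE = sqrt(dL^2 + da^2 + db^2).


dL = -3.0920, da = 4.1070, db = -1.9270
dE = sqrt((-3.0920)^2 + 4.1070^2 + (-1.9270)^2) = 5.4901


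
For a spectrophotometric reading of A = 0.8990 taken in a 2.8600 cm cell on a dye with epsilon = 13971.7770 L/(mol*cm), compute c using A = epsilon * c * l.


Formula: c = A / (epsilon * l)
Substituting: c = 0.8990 / (13971.7770 * 2.8600)
Result: 2.2498e-05 mol/L


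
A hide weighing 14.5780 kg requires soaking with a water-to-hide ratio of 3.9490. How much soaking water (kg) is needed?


Formula: Water = hide_weight * ratio
Substituting: Water = 14.5780 * 3.9490
Result: 57.5685 kg


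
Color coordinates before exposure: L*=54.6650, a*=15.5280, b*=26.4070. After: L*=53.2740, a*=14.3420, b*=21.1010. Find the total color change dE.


dL = -1.3910, da = -1.1860, db = -5.3060
dE = sqrt((-1.3910)^2 + (-1.1860)^2 + (-5.3060)^2) = 5.6121


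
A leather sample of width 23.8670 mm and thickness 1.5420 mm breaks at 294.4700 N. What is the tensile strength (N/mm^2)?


Formula: TS = force / (width * thickness)
Substituting: TS = 294.4700 / (23.8670 * 1.5420)
Result: 8.0013 N/mm^2


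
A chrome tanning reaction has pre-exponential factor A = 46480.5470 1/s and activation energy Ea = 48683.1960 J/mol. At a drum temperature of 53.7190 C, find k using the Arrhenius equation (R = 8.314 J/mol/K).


T_K = T_C + 273.15 = 53.7190 + 273.15 = 326.8690 K
exponent = -Ea / (R * T_K) = -48683.1960 / (8.314 * 326.8690) = -17.9141
k = A * exp(exponent) = 46480.5470 * exp(-17.9141) = 7.7138e-04 1/s


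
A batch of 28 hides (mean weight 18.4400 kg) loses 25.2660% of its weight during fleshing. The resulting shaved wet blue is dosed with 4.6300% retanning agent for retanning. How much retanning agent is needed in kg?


Total_raw = N * avg_wt = 28 * 18.4400 = 516.3200 kg
Substrate = Total_raw * (1 - loss/100) = 516.3200 * (1 - 25.2660/100) = 385.8666 kg
Retan = Substrate * pct / 100 = 385.8666 * 4.6300 / 100 = 17.8656 kg


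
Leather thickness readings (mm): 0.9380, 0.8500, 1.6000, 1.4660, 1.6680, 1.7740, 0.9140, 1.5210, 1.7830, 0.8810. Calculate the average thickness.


Formula: Average = sum / n
Substituting: Average = 13.3950 / 10
Result: 1.3395 mm


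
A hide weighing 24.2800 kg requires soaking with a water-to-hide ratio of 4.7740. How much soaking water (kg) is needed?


Formula: Water = hide_weight * ratio
Substituting: Water = 24.2800 * 4.7740
Result: 115.9127 kg


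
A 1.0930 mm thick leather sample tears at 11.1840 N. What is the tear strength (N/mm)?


Formula: Tear strength = force / thickness
Substituting: Tear strength = 11.1840 / 1.0930
Result: 10.2324 N/mm


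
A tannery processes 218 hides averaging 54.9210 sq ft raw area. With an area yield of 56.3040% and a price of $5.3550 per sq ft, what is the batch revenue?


Raw_total = N * avg_area = 218 * 54.9210 = 11972.7780 sq ft
Finished = Raw_total * yield / 100 = 11972.7780 * 56.3040 / 100 = 6741.1529 sq ft
Value = Finished * price = 6741.1529 * 5.3550 = 36098.8739 $


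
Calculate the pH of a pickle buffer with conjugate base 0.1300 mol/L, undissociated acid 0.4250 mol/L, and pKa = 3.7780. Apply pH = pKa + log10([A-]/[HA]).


ratio = [A-] / [HA] = 0.1300 / 0.4250 = 0.3059
log10(ratio) = -0.5144
pH = pKa + log10(ratio) = 3.7780 - 0.5144 = 3.2636


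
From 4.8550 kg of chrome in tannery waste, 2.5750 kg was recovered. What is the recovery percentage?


Formula: Recovery = recovered / input * 100
Substituting: Recovery = 2.5750 / 4.8550 * 100
Result: 53.0381 %


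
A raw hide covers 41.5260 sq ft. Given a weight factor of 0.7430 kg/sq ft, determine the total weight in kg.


Formula: Weight = area * weight_per_sqft
Substituting: Weight = 41.5260 * 0.7430
Result: 30.8538 kg


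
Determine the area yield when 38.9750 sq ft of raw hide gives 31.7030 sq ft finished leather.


Formula: Yield = finished / raw * 100
Substituting: Yield = 31.7030 / 38.9750 * 100
Result: 81.3419 %


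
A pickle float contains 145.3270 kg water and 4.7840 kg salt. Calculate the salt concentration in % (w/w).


Formula: Conc = salt / (water + salt) * 100
Substituting: Conc = 4.7840 / (145.3270 + 4.7840) * 100
Result: 3.1870 %


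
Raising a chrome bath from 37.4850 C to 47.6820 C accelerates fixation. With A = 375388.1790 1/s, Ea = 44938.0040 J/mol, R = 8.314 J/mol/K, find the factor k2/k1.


T1 = 37.4850 + 273.15 = 310.6350 K; T2 = 47.6820 + 273.15 = 320.8320 K
k1 = A * exp(-Ea/(R*T1)) = 375388.1790 * exp(-44938.0040/(8.314*310.6350)) = 0.0104156 1/s
k2 = A * exp(-Ea/(R*T2)) = 375388.1790 * exp(-44938.0040/(8.314*320.8320)) = 0.0181077 1/s
k2/k1 = 0.0181077 / 0.0104156 = 1.7385


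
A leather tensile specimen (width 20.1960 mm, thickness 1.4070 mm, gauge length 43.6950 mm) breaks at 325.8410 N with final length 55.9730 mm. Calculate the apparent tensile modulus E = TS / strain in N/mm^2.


TS = F / (w * t) = 325.8410 / (20.1960 * 1.4070) = 11.4669 N/mm^2
strain = (Lf - L0) / L0 = (55.9730 - 43.6950) / 43.6950 = 0.2810
E = TS / strain = 11.4669 / 0.2810 = 40.8085 N/mm^2


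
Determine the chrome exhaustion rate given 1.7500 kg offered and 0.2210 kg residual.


Formula: Uptake = (offered - residual) / offered * 100
Substituting: Uptake = (1.7500 - 0.2210) / 1.7500 * 100
Result: 87.3714 %


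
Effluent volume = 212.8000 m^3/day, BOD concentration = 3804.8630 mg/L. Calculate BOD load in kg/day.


Formula: BOD_load = volume * conc / 1000
Substituting: BOD_load = 212.8000 * 3804.8630 / 1000
Result: 809.6748 kg/day


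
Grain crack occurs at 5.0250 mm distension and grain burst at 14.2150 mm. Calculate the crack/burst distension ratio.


Formula: Ratio = crack / burst
Substituting: Ratio = 5.0250 / 14.2150
Result: 0.3535


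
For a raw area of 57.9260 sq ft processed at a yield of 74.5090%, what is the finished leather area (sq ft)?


Formula: finished = raw * yield / 100
Substituting: finished = 57.9260 * 74.5090 / 100
Result: 43.1601 sq ft


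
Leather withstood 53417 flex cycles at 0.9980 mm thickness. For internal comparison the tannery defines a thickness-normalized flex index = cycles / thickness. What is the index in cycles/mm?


Formula: Index = cycles / thickness
Substituting: Index = 53417 / 0.9980
Result: 53524.0481 cycles/mm


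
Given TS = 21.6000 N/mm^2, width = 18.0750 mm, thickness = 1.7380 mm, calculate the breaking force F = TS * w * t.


Formula: F = TS * w * t
Substituting: F = 21.6000 * 18.0750 * 1.7380
Result: 678.5500 N


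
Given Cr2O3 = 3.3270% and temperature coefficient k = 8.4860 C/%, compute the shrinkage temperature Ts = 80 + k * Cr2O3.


Formula: Ts = 80 + k * Cr2O3
Substituting: Ts = 80 + 8.4860 * 3.3270
Result: 108.2329 C


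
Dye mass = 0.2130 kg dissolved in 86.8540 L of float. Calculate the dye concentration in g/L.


Formula: Conc = dye_mass(kg) / volume(L) * 1000
Substituting: Conc = 0.2130 / 86.8540 * 1000
Result: 2.4524 g/L


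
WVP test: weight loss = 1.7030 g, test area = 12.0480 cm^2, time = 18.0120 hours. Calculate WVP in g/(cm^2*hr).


Formula: WVP = loss / (area * time)
Substituting: WVP = 1.7030 / (12.0480 * 18.0120)
Result: 0.00784762 g/(cm^2*hr)


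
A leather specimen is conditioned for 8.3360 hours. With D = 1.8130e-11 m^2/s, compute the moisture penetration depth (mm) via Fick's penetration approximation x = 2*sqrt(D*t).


t = 8.3360 hr * 3600 = 30009.6000 s
D * t = 1.8130e-11 * 30009.6000 = 5.4407e-07
x = 2 * sqrt(D*t) = 2 * sqrt(5.4407e-07) = 0.00147523 m = 1.4752 mm


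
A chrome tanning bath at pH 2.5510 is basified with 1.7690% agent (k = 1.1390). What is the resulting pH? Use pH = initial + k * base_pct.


Formula: pH_final = pH_initial + k * base_pct
Substituting: pH_final = 2.5510 + 1.1390 * 1.7690
Result: 4.5659


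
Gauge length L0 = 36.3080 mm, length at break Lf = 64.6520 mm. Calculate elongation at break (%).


Formula: Elongation = (Lf - L0) / L0 * 100
Substituting: Elongation = (64.6520 - 36.3080) / 36.3080 * 100
Result: 78.0654 %


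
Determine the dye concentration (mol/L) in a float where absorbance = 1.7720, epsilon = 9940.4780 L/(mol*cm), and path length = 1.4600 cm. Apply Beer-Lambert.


Formula: c = A / (epsilon * l)
Substituting: c = 1.7720 / (9940.4780 * 1.4600)
Result: 1.2210e-04 mol/L


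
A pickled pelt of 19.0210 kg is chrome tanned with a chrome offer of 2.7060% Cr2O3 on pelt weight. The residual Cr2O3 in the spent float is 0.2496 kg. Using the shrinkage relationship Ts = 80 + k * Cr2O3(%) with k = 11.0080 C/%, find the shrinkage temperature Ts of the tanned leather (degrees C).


Offered = pelt * offer_pct / 100 = 19.0210 * 2.7060 / 100 = 0.5147 kg
Uptake = offered - residual = 0.5147 - 0.2496 = 0.2651 kg
Cr2O3% on pelt = uptake / pelt * 100 = 0.2651 / 19.0210 * 100 = 1.3938 %
Ts = 80 + k * Cr2O3% = 80 + 11.0080 * 1.3938 = 95.3426 C


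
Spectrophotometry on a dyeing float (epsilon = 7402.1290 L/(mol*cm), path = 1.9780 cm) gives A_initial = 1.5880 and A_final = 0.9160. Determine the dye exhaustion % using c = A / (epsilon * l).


c_initial = A_i / (epsilon * l) = 1.5880 / (7402.1290 * 1.9780) = 1.0846e-04 mol/L
c_final = A_f / (epsilon * l) = 0.9160 / (7402.1290 * 1.9780) = 6.2562e-05 mol/L
Exhaustion = (c_initial - c_final) / c_initial * 100 = (1.0846e-04 - 6.2562e-05) / 1.0846e-04 * 100 = 42.3174 %


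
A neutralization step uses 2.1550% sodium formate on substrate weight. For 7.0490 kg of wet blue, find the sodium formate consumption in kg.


Formula: Neutralizer = substrate * pct / 100
Substituting: Neutralizer = 7.0490 * 2.1550 / 100
Result: 0.1519 kg


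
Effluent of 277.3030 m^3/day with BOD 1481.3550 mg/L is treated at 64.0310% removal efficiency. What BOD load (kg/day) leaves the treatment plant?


Load_in = volume * conc / 1000 = 277.3030 * 1481.3550 / 1000 = 410.7842 kg/day
Removed = Load_in * eff / 100 = 410.7842 * 64.0310 / 100 = 263.0292 kg/day
Load_out = Load_in - Removed = 410.7842 - 263.0292 = 147.7550 kg/day


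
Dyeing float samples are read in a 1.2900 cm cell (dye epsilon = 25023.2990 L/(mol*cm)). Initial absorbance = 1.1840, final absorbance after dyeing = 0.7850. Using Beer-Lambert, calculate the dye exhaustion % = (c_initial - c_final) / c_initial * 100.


c_initial = A_i / (epsilon * l) = 1.1840 / (25023.2990 * 1.2900) = 3.6679e-05 mol/L
c_final = A_f / (epsilon * l) = 0.7850 / (25023.2990 * 1.2900) = 2.4318e-05 mol/L
Exhaustion = (c_initial - c_final) / c_initial * 100 = (3.6679e-05 - 2.4318e-05) / 3.6679e-05 * 100 = 33.6993 %


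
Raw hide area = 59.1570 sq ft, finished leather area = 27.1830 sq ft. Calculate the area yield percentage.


Formula: Yield = finished / raw * 100
Substituting: Yield = 27.1830 / 59.1570 * 100
Result: 45.9506 %


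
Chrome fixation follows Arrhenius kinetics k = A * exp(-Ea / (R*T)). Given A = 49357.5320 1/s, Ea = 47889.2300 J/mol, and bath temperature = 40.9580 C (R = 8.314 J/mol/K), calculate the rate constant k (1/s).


T_K = T_C + 273.15 = 40.9580 + 273.15 = 314.1080 K
exponent = -Ea / (R * T_K) = -47889.2300 / (8.314 * 314.1080) = -18.3379
k = A * exp(exponent) = 49357.5320 * exp(-18.3379) = 5.3619e-04 1/s


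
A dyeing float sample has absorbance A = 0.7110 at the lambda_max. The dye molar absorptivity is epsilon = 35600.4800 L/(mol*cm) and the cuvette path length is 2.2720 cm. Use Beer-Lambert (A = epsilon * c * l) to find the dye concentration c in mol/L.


Formula: c = A / (epsilon * l)
Substituting: c = 0.7110 / (35600.4800 * 2.2720)
Result: 8.7903e-06 mol/L


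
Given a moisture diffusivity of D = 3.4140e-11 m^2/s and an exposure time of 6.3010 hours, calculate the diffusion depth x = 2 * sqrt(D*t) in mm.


t = 6.3010 hr * 3600 = 22683.6000 s
D * t = 3.4140e-11 * 22683.6000 = 7.7442e-07
x = 2 * sqrt(D*t) = 2 * sqrt(7.7442e-07) = 0.00176002 m = 1.7600 mm


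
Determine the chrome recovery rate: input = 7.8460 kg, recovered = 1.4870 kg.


Formula: Recovery = recovered / input * 100
Substituting: Recovery = 1.4870 / 7.8460 * 100
Result: 18.9523 %


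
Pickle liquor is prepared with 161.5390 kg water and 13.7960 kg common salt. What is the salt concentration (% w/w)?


Formula: Conc = salt / (water + salt) * 100
Substituting: Conc = 13.7960 / (161.5390 + 13.7960) * 100
Result: 7.8684 %


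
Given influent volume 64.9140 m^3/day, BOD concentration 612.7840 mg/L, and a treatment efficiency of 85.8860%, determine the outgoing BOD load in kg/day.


Load_in = volume * conc / 1000 = 64.9140 * 612.7840 / 1000 = 39.7783 kg/day
Removed = Load_in * eff / 100 = 39.7783 * 85.8860 / 100 = 34.1640 kg/day
Load_out = Load_in - Removed = 39.7783 - 34.1640 = 5.6143 kg/day


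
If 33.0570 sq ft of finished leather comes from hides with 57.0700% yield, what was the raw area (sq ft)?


Formula: raw = finished * 100 / yield
Substituting: raw = 33.0570 * 100 / 57.0700
Result: 57.9236 sq ft


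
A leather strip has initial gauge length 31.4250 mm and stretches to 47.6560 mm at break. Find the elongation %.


Formula: Elongation = (Lf - L0) / L0 * 100
Substituting: Elongation = (47.6560 - 31.4250) / 31.4250 * 100
Result: 51.6500 %


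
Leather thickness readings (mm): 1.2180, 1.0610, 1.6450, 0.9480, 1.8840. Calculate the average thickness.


Formula: Average = sum / n
Substituting: Average = 6.7560 / 5
Result: 1.3512 mm


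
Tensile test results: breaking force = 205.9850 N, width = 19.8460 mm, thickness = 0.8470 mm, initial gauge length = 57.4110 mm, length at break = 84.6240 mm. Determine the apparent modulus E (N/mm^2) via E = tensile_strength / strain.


TS = F / (w * t) = 205.9850 / (19.8460 * 0.8470) = 12.2540 N/mm^2
strain = (Lf - L0) / L0 = (84.6240 - 57.4110) / 57.4110 = 0.4740
E = TS / strain = 12.2540 / 0.4740 = 25.8522 N/mm^2


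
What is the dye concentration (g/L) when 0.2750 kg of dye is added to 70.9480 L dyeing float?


Formula: Conc = dye_mass(kg) / volume(L) * 1000
Substituting: Conc = 0.2750 / 70.9480 * 1000
Result: 3.8761 g/L
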